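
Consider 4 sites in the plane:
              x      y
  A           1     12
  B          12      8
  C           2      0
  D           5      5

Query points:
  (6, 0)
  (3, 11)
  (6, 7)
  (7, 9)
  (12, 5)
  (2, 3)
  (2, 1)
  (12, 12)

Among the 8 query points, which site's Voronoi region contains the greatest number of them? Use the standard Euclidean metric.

C

(6, 0) — d² to each: A:169, B:100, C:16, D:26 → nearest is C
(3, 11) — d² to each: A:5, B:90, C:122, D:40 → nearest is A
(6, 7) — d² to each: A:50, B:37, C:65, D:5 → nearest is D
(7, 9) — d² to each: A:45, B:26, C:106, D:20 → nearest is D
(12, 5) — d² to each: A:170, B:9, C:125, D:49 → nearest is B
(2, 3) — d² to each: A:82, B:125, C:9, D:13 → nearest is C
(2, 1) — d² to each: A:122, B:149, C:1, D:25 → nearest is C
(12, 12) — d² to each: A:121, B:16, C:244, D:98 → nearest is B
Tally — A:1, B:2, C:3, D:2. C captures the most (3).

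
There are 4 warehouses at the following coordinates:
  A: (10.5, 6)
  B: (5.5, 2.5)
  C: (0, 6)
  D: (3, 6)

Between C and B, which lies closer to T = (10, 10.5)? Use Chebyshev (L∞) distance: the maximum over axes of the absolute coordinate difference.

d(T,C) = max(10, 4.5) = 10
d(T,B) = max(4.5, 8) = 8
10 > 8, so B is closer.

B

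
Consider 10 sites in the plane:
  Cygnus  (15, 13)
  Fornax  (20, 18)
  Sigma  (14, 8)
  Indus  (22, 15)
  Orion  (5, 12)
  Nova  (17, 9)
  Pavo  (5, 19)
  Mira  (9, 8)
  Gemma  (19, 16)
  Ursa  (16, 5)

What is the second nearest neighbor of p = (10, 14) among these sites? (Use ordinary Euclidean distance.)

Orion

Squared Euclidean distances:
d²(p, Cygnus) = (10−15)² + (14−13)² = 25 + 1 = 26
d²(p, Fornax) = (10−20)² + (14−18)² = 100 + 16 = 116
d²(p, Sigma) = (10−14)² + (14−8)² = 16 + 36 = 52
d²(p, Indus) = (10−22)² + (14−15)² = 144 + 1 = 145
d²(p, Orion) = (10−5)² + (14−12)² = 25 + 4 = 29
d²(p, Nova) = (10−17)² + (14−9)² = 49 + 25 = 74
d²(p, Pavo) = (10−5)² + (14−19)² = 25 + 25 = 50
d²(p, Mira) = (10−9)² + (14−8)² = 1 + 36 = 37
d²(p, Gemma) = (10−19)² + (14−16)² = 81 + 4 = 85
d²(p, Ursa) = (10−16)² + (14−5)² = 36 + 81 = 117
Sorted ascending: Cygnus, Orion, Mira, … — the second-nearest is Orion.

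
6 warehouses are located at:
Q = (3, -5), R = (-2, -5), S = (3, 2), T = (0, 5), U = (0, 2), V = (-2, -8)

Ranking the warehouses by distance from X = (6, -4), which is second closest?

S

Since √ is increasing, it suffices to compare squared distances:
|XQ|² = (6−3)² + (-4−(-5))² = 9 + 1 = 10
|XR|² = (6−(-2))² + (-4−(-5))² = 64 + 1 = 65
|XS|² = (6−3)² + (-4−2)² = 9 + 36 = 45
|XT|² = (6−0)² + (-4−5)² = 36 + 81 = 117
|XU|² = (6−0)² + (-4−2)² = 36 + 36 = 72
|XV|² = (6−(-2))² + (-4−(-8))² = 64 + 16 = 80
Sorted ascending: Q, S, R, … — the second-nearest is S.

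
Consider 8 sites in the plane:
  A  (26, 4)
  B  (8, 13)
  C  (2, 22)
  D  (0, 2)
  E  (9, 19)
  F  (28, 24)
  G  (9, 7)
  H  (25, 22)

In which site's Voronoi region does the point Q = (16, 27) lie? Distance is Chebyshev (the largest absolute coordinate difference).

E

d(Q,A) = max(10, 23) = 23
d(Q,B) = max(8, 14) = 14
d(Q,C) = max(14, 5) = 14
d(Q,D) = max(16, 25) = 25
d(Q,E) = max(7, 8) = 8
d(Q,F) = max(12, 3) = 12
d(Q,G) = max(7, 20) = 20
d(Q,H) = max(9, 5) = 9
Minimum is at E.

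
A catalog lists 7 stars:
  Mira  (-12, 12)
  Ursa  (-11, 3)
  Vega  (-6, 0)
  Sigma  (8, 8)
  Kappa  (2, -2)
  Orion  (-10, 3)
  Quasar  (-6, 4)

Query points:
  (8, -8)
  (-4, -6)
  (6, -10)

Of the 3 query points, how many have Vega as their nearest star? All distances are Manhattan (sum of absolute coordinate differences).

(8, -8) — d to each: Mira:40, Ursa:30, Vega:22, Sigma:16, Kappa:12, Orion:29, Quasar:26 → nearest is Kappa
(-4, -6) — d to each: Mira:26, Ursa:16, Vega:8, Sigma:26, Kappa:10, Orion:15, Quasar:12 → nearest is Vega
(6, -10) — d to each: Mira:40, Ursa:30, Vega:22, Sigma:20, Kappa:12, Orion:29, Quasar:26 → nearest is Kappa
1 of the 3 points has Vega as nearest.

1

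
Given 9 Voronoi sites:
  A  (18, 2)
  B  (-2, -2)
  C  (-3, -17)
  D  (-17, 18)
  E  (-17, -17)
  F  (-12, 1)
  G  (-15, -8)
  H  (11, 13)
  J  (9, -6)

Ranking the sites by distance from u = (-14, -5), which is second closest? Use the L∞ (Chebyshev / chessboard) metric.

d(u,A) = max(32, 7) = 32
d(u,B) = max(12, 3) = 12
d(u,C) = max(11, 12) = 12
d(u,D) = max(3, 23) = 23
d(u,E) = max(3, 12) = 12
d(u,F) = max(2, 6) = 6
d(u,G) = max(1, 3) = 3
d(u,H) = max(25, 18) = 25
d(u,J) = max(23, 1) = 23
Sorted ascending: G, F, B, … — the second-nearest is F.

F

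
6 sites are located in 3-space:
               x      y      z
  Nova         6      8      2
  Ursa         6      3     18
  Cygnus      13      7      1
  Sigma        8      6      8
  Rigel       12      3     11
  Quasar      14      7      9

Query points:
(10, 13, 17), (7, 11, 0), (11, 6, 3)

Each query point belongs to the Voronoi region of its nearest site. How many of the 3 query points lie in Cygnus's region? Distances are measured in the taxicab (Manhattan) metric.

(10, 13, 17) — d to each: Nova:24, Ursa:15, Cygnus:25, Sigma:18, Rigel:18, Quasar:18 → nearest is Ursa
(7, 11, 0) — d to each: Nova:6, Ursa:27, Cygnus:11, Sigma:14, Rigel:24, Quasar:20 → nearest is Nova
(11, 6, 3) — d to each: Nova:8, Ursa:23, Cygnus:5, Sigma:8, Rigel:12, Quasar:10 → nearest is Cygnus
1 of the 3 points has Cygnus as nearest.

1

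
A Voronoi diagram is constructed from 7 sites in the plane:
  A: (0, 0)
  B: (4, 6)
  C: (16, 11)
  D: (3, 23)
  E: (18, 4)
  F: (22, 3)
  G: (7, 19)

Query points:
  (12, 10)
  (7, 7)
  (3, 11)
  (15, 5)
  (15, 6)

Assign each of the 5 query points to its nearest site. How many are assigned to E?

2

(12, 10) — d² to each: A:244, B:80, C:17, D:250, E:72, F:149, G:106 → nearest is C
(7, 7) — d² to each: A:98, B:10, C:97, D:272, E:130, F:241, G:144 → nearest is B
(3, 11) — d² to each: A:130, B:26, C:169, D:144, E:274, F:425, G:80 → nearest is B
(15, 5) — d² to each: A:250, B:122, C:37, D:468, E:10, F:53, G:260 → nearest is E
(15, 6) — d² to each: A:261, B:121, C:26, D:433, E:13, F:58, G:233 → nearest is E
2 of the 5 points have E as nearest.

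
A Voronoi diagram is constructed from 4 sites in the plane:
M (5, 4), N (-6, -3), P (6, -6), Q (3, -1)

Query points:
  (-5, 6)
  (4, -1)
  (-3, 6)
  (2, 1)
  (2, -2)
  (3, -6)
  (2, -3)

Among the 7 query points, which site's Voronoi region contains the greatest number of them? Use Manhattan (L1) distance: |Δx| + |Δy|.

(-5, 6) — d to each: M:12, N:10, P:23, Q:15 → nearest is N
(4, -1) — d to each: M:6, N:12, P:7, Q:1 → nearest is Q
(-3, 6) — d to each: M:10, N:12, P:21, Q:13 → nearest is M
(2, 1) — d to each: M:6, N:12, P:11, Q:3 → nearest is Q
(2, -2) — d to each: M:9, N:9, P:8, Q:2 → nearest is Q
(3, -6) — d to each: M:12, N:12, P:3, Q:5 → nearest is P
(2, -3) — d to each: M:10, N:8, P:7, Q:3 → nearest is Q
Tally — M:1, N:1, P:1, Q:4. Q captures the most (4).

Q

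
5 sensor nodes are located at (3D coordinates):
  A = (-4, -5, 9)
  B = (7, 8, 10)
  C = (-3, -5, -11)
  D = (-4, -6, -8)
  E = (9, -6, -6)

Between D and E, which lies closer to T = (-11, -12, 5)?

D

Compare squared distances:
|TD|² = (-11−(-4))² + (-12−(-6))² + (5−(-8))² = 49 + 36 + 169 = 254
|TE|² = (-11−9)² + (-12−(-6))² + (5−(-6))² = 400 + 36 + 121 = 557
254 < 557, so D is closer.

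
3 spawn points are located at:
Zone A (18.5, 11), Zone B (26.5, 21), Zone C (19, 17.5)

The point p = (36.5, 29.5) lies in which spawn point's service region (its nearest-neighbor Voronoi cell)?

Zone B

Compare squared distances (the ordering matches that of the actual distances):
d²(p, Zone A) = (36.5−18.5)² + (29.5−11)² = 324 + 342.25 = 666.25
d²(p, Zone B) = (36.5−26.5)² + (29.5−21)² = 100 + 72.25 = 172.25
d²(p, Zone C) = (36.5−19)² + (29.5−17.5)² = 306.25 + 144 = 450.25
Minimum is at Zone B.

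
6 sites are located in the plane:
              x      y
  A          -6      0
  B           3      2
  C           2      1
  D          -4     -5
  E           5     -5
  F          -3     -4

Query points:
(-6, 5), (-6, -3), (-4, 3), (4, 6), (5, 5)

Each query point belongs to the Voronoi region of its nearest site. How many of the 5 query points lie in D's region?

1

(-6, 5) — d² to each: A:25, B:90, C:80, D:104, E:221, F:90 → nearest is A
(-6, -3) — d² to each: A:9, B:106, C:80, D:8, E:125, F:10 → nearest is D
(-4, 3) — d² to each: A:13, B:50, C:40, D:64, E:145, F:50 → nearest is A
(4, 6) — d² to each: A:136, B:17, C:29, D:185, E:122, F:149 → nearest is B
(5, 5) — d² to each: A:146, B:13, C:25, D:181, E:100, F:145 → nearest is B
1 of the 5 points has D as nearest.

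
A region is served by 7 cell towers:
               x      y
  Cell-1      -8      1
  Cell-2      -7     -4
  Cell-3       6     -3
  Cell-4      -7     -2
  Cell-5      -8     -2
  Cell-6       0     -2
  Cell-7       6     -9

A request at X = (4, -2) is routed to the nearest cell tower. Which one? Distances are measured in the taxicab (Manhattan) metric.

Cell-3

d(X, Cell-1) = |4−(-8)| + |-2−1| = 12 + 3 = 15
d(X, Cell-2) = |4−(-7)| + |-2−(-4)| = 11 + 2 = 13
d(X, Cell-3) = |4−6| + |-2−(-3)| = 2 + 1 = 3
d(X, Cell-4) = |4−(-7)| + |-2−(-2)| = 11 + 0 = 11
d(X, Cell-5) = |4−(-8)| + |-2−(-2)| = 12 + 0 = 12
d(X, Cell-6) = |4−0| + |-2−(-2)| = 4 + 0 = 4
d(X, Cell-7) = |4−6| + |-2−(-9)| = 2 + 7 = 9
Cell-3 is nearest.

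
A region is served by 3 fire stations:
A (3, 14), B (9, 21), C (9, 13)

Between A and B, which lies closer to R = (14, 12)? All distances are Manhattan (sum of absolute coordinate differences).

A

d(R,A) = |14−3| + |12−14| = 11 + 2 = 13
d(R,B) = |14−9| + |12−21| = 5 + 9 = 14
13 < 14, so A is closer.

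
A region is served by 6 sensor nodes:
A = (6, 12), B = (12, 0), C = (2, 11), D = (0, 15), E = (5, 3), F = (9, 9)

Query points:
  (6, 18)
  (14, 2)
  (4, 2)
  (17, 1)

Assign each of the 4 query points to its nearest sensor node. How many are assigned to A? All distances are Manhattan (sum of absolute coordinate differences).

(6, 18) — d to each: A:6, B:24, C:11, D:9, E:16, F:12 → nearest is A
(14, 2) — d to each: A:18, B:4, C:21, D:27, E:10, F:12 → nearest is B
(4, 2) — d to each: A:12, B:10, C:11, D:17, E:2, F:12 → nearest is E
(17, 1) — d to each: A:22, B:6, C:25, D:31, E:14, F:16 → nearest is B
1 of the 4 points has A as nearest.

1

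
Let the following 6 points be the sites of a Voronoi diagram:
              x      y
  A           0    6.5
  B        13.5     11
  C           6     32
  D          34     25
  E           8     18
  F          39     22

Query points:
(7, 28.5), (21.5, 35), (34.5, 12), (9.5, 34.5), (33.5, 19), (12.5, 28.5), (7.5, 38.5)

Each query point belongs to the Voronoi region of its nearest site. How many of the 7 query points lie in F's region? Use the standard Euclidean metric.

1

(7, 28.5) — d² to each: A:533, B:348.5, C:13.25, D:741.25, E:111.25, F:1066.25 → nearest is C
(21.5, 35) — d² to each: A:1274.5, B:640, C:249.25, D:256.25, E:471.25, F:475.25 → nearest is C
(34.5, 12) — d² to each: A:1220.5, B:442, C:1212.25, D:169.25, E:738.25, F:120.25 → nearest is F
(9.5, 34.5) — d² to each: A:874.25, B:568.25, C:18.5, D:690.5, E:274.5, F:1026.5 → nearest is C
(33.5, 19) — d² to each: A:1278.5, B:464, C:925.25, D:36.25, E:651.25, F:39.25 → nearest is D
(12.5, 28.5) — d² to each: A:640.25, B:307.25, C:54.5, D:474.5, E:130.5, F:744.5 → nearest is C
(7.5, 38.5) — d² to each: A:1080.25, B:792.25, C:44.5, D:884.5, E:420.5, F:1264.5 → nearest is C
1 of the 7 points has F as nearest.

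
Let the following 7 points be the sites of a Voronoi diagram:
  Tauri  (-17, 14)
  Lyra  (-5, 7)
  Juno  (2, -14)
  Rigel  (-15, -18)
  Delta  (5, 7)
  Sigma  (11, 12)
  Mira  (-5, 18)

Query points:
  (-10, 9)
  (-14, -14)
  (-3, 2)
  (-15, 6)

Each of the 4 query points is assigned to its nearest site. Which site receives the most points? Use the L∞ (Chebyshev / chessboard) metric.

Lyra

(-10, 9) — d to each: Tauri:7, Lyra:5, Juno:23, Rigel:27, Delta:15, Sigma:21, Mira:9 → nearest is Lyra
(-14, -14) — d to each: Tauri:28, Lyra:21, Juno:16, Rigel:4, Delta:21, Sigma:26, Mira:32 → nearest is Rigel
(-3, 2) — d to each: Tauri:14, Lyra:5, Juno:16, Rigel:20, Delta:8, Sigma:14, Mira:16 → nearest is Lyra
(-15, 6) — d to each: Tauri:8, Lyra:10, Juno:20, Rigel:24, Delta:20, Sigma:26, Mira:12 → nearest is Tauri
Tally — Tauri:1, Lyra:2, Rigel:1. Lyra captures the most (2).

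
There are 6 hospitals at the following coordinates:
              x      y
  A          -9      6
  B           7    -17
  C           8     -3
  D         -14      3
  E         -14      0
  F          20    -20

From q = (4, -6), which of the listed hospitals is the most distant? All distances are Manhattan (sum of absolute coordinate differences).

F

d(q,A) = |4−(-9)| + |-6−6| = 13 + 12 = 25
d(q,B) = |4−7| + |-6−(-17)| = 3 + 11 = 14
d(q,C) = |4−8| + |-6−(-3)| = 4 + 3 = 7
d(q,D) = |4−(-14)| + |-6−3| = 18 + 9 = 27
d(q,E) = |4−(-14)| + |-6−0| = 18 + 6 = 24
d(q,F) = |4−20| + |-6−(-20)| = 16 + 14 = 30
The largest is to F.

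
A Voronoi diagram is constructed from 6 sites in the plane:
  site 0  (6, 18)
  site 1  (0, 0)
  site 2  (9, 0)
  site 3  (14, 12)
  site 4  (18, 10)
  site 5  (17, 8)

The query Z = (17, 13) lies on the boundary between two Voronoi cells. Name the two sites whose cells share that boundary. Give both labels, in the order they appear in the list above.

Squared distances from Z to each site:
d²(Z, site 0) = (17−6)² + (13−18)² = 121 + 25 = 146
d²(Z, site 1) = (17−0)² + (13−0)² = 289 + 169 = 458
d²(Z, site 2) = (17−9)² + (13−0)² = 64 + 169 = 233
d²(Z, site 3) = (17−14)² + (13−12)² = 9 + 1 = 10
d²(Z, site 4) = (17−18)² + (13−10)² = 1 + 9 = 10
d²(Z, site 5) = (17−17)² + (13−8)² = 0 + 25 = 25
Z is equidistant from site 3 and site 4 (both at squared distance 10), and every other site is strictly farther — so Z lies on the site 3–site 4 Voronoi edge.

site 3 and site 4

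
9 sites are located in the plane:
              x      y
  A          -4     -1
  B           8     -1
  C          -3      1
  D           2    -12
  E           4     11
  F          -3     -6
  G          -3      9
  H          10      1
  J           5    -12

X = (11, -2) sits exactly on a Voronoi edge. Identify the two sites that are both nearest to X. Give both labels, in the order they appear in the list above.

B and H

Squared distances from X to each site:
|XA|² = (11−(-4))² + (-2−(-1))² = 225 + 1 = 226
|XB|² = (11−8)² + (-2−(-1))² = 9 + 1 = 10
|XC|² = (11−(-3))² + (-2−1)² = 196 + 9 = 205
|XD|² = (11−2)² + (-2−(-12))² = 81 + 100 = 181
|XE|² = (11−4)² + (-2−11)² = 49 + 169 = 218
|XF|² = (11−(-3))² + (-2−(-6))² = 196 + 16 = 212
|XG|² = (11−(-3))² + (-2−9)² = 196 + 121 = 317
|XH|² = (11−10)² + (-2−1)² = 1 + 9 = 10
|XJ|² = (11−5)² + (-2−(-12))² = 36 + 100 = 136
X is equidistant from B and H (both at squared distance 10), and every other site is strictly farther — so X lies on the B–H Voronoi edge.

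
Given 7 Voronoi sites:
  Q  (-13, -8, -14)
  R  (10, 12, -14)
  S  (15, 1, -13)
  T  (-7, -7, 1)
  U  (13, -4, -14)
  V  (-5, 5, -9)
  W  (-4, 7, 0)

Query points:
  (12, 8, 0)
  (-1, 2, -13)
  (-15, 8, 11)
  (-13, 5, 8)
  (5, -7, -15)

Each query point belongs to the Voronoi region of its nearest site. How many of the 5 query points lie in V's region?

(12, 8, 0) — d² to each: Q:1077, R:216, S:227, T:587, U:341, V:379, W:257 → nearest is R
(-1, 2, -13) — d² to each: Q:245, R:222, S:257, T:313, U:233, V:41, W:203 → nearest is V
(-15, 8, 11) — d² to each: Q:885, R:1266, S:1525, T:389, U:1553, V:509, W:243 → nearest is W
(-13, 5, 8) — d² to each: Q:653, R:1062, S:1241, T:229, U:1241, V:353, W:149 → nearest is W
(5, -7, -15) — d² to each: Q:326, R:387, S:168, T:400, U:74, V:280, W:502 → nearest is U
1 of the 5 points has V as nearest.

1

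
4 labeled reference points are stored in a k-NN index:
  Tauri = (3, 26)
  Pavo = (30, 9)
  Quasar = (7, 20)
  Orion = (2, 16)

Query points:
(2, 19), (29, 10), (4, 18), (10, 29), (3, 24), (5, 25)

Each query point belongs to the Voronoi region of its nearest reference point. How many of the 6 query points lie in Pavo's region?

1

(2, 19) — d² to each: Tauri:50, Pavo:884, Quasar:26, Orion:9 → nearest is Orion
(29, 10) — d² to each: Tauri:932, Pavo:2, Quasar:584, Orion:765 → nearest is Pavo
(4, 18) — d² to each: Tauri:65, Pavo:757, Quasar:13, Orion:8 → nearest is Orion
(10, 29) — d² to each: Tauri:58, Pavo:800, Quasar:90, Orion:233 → nearest is Tauri
(3, 24) — d² to each: Tauri:4, Pavo:954, Quasar:32, Orion:65 → nearest is Tauri
(5, 25) — d² to each: Tauri:5, Pavo:881, Quasar:29, Orion:90 → nearest is Tauri
1 of the 6 points has Pavo as nearest.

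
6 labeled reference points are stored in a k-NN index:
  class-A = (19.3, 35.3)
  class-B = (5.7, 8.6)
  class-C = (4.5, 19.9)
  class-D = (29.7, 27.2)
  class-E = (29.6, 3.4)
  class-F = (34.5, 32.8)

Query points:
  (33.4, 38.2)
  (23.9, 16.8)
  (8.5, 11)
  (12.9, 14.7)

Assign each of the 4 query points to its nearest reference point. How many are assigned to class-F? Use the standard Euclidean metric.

(33.4, 38.2) — d² to each: class-A:207.22, class-B:1643.45, class-C:1170.1, class-D:134.69, class-E:1225.48, class-F:30.37 → nearest is class-F
(23.9, 16.8) — d² to each: class-A:363.41, class-B:398.48, class-C:385.97, class-D:141.8, class-E:212.05, class-F:368.36 → nearest is class-D
(8.5, 11) — d² to each: class-A:707.13, class-B:13.6, class-C:95.21, class-D:711.88, class-E:502.97, class-F:1151.24 → nearest is class-B
(12.9, 14.7) — d² to each: class-A:465.32, class-B:89.05, class-C:97.6, class-D:438.49, class-E:406.58, class-F:794.17 → nearest is class-B
1 of the 4 points has class-F as nearest.

1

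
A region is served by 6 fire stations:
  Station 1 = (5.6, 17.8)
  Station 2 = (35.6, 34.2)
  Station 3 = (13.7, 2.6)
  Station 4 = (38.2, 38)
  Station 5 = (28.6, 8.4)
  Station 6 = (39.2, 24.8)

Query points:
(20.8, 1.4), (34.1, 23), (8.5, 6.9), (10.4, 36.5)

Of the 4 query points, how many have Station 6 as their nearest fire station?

(20.8, 1.4) — d² to each: Station 1:500, Station 2:1294.88, Station 3:51.85, Station 4:1642.32, Station 5:109.84, Station 6:886.12 → nearest is Station 3
(34.1, 23) — d² to each: Station 1:839.29, Station 2:127.69, Station 3:832.32, Station 4:241.81, Station 5:243.41, Station 6:29.25 → nearest is Station 6
(8.5, 6.9) — d² to each: Station 1:127.22, Station 2:1479.7, Station 3:45.53, Station 4:1849.3, Station 5:406.26, Station 6:1262.9 → nearest is Station 3
(10.4, 36.5) — d² to each: Station 1:372.73, Station 2:640.33, Station 3:1160.1, Station 4:775.09, Station 5:1120.85, Station 6:966.33 → nearest is Station 1
1 of the 4 points has Station 6 as nearest.

1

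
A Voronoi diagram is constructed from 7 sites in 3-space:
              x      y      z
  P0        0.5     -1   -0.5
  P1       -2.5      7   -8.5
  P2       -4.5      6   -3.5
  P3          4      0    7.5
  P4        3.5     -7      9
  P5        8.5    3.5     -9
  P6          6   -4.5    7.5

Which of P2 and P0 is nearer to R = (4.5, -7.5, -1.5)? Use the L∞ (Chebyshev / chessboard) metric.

d(R,P2) = max(9, 13.5, 2) = 13.5
d(R,P0) = max(4, 6.5, 1) = 6.5
13.5 > 6.5, so P0 is closer.

P0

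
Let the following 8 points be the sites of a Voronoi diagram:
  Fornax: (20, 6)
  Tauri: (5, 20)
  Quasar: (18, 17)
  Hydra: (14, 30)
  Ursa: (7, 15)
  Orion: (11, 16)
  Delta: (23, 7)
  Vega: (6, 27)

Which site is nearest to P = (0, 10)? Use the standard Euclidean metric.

Ursa

Squared Euclidean distances:
d²(P, Fornax) = 400 + 16 = 416
d²(P, Tauri) = 25 + 100 = 125
d²(P, Quasar) = 324 + 49 = 373
d²(P, Hydra) = 196 + 400 = 596
d²(P, Ursa) = 49 + 25 = 74
d²(P, Orion) = 121 + 36 = 157
d²(P, Delta) = 529 + 9 = 538
d²(P, Vega) = 36 + 289 = 325
The smallest is to Ursa, so P lies in the Voronoi region of Ursa.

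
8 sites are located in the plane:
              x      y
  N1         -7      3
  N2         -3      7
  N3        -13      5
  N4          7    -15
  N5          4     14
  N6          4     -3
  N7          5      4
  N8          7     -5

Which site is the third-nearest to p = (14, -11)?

Squared Euclidean distances:
|pN1|² = (14−(-7))² + (-11−3)² = 441 + 196 = 637
|pN2|² = (14−(-3))² + (-11−7)² = 289 + 324 = 613
|pN3|² = (14−(-13))² + (-11−5)² = 729 + 256 = 985
|pN4|² = (14−7)² + (-11−(-15))² = 49 + 16 = 65
|pN5|² = (14−4)² + (-11−14)² = 100 + 625 = 725
|pN6|² = (14−4)² + (-11−(-3))² = 100 + 64 = 164
|pN7|² = (14−5)² + (-11−4)² = 81 + 225 = 306
|pN8|² = (14−7)² + (-11−(-5))² = 49 + 36 = 85
Sorted ascending: N4, N8, N6, N7, … — the third-nearest is N6.

N6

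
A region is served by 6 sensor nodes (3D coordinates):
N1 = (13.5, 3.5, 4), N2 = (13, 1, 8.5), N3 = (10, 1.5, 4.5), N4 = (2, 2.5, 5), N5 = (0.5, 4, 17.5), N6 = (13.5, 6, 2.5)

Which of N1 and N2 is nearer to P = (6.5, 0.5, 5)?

N2

Compare squared distances:
|PN1|² = (6.5−13.5)² + (0.5−3.5)² + (5−4)² = 49 + 9 + 1 = 59
|PN2|² = (6.5−13)² + (0.5−1)² + (5−8.5)² = 42.25 + 0.25 + 12.25 = 54.75
59 > 54.75, so N2 is closer.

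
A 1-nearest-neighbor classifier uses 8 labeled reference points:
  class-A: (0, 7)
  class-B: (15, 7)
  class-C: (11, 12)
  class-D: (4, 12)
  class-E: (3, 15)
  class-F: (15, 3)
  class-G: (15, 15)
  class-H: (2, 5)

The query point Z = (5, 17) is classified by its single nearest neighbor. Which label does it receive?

class-E

Compare squared distances (the ordering matches that of the actual distances):
d²(Z, class-A) = 25 + 100 = 125
d²(Z, class-B) = 100 + 100 = 200
d²(Z, class-C) = 36 + 25 = 61
d²(Z, class-D) = 1 + 25 = 26
d²(Z, class-E) = 4 + 4 = 8
d²(Z, class-F) = 100 + 196 = 296
d²(Z, class-G) = 100 + 4 = 104
d²(Z, class-H) = 9 + 144 = 153
Minimum is at class-E.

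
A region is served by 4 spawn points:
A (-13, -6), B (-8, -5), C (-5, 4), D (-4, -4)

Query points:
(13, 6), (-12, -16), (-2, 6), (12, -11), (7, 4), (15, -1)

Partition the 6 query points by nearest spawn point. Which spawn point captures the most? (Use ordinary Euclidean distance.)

C

(13, 6) — d² to each: A:820, B:562, C:328, D:389 → nearest is C
(-12, -16) — d² to each: A:101, B:137, C:449, D:208 → nearest is A
(-2, 6) — d² to each: A:265, B:157, C:13, D:104 → nearest is C
(12, -11) — d² to each: A:650, B:436, C:514, D:305 → nearest is D
(7, 4) — d² to each: A:500, B:306, C:144, D:185 → nearest is C
(15, -1) — d² to each: A:809, B:545, C:425, D:370 → nearest is D
Tally — A:1, C:3, D:2. C captures the most (3).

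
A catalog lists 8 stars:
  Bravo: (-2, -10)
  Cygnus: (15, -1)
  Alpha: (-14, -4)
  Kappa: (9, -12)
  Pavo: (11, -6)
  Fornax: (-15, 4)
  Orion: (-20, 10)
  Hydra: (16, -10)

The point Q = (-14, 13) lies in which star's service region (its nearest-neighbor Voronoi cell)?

Compare squared distances (the ordering matches that of the actual distances):
d²(Q, Bravo) = (-14−(-2))² + (13−(-10))² = 144 + 529 = 673
d²(Q, Cygnus) = (-14−15)² + (13−(-1))² = 841 + 196 = 1037
d²(Q, Alpha) = (-14−(-14))² + (13−(-4))² = 0 + 289 = 289
d²(Q, Kappa) = (-14−9)² + (13−(-12))² = 529 + 625 = 1154
d²(Q, Pavo) = (-14−11)² + (13−(-6))² = 625 + 361 = 986
d²(Q, Fornax) = (-14−(-15))² + (13−4)² = 1 + 81 = 82
d²(Q, Orion) = (-14−(-20))² + (13−10)² = 36 + 9 = 45
d²(Q, Hydra) = (-14−16)² + (13−(-10))² = 900 + 529 = 1429
Orion is nearest.

Orion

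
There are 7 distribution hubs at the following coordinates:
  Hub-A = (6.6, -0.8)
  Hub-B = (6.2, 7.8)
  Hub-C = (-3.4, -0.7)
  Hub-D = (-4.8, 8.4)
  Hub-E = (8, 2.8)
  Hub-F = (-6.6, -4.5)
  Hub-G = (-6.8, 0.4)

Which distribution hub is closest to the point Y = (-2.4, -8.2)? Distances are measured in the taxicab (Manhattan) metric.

d(Y, Hub-A) = |-2.4−6.6| + |-8.2−(-0.8)| = 9 + 7.4 = 16.4
d(Y, Hub-B) = |-2.4−6.2| + |-8.2−7.8| = 8.6 + 16 = 24.6
d(Y, Hub-C) = |-2.4−(-3.4)| + |-8.2−(-0.7)| = 1 + 7.5 = 8.5
d(Y, Hub-D) = |-2.4−(-4.8)| + |-8.2−8.4| = 2.4 + 16.6 = 19
d(Y, Hub-E) = |-2.4−8| + |-8.2−2.8| = 10.4 + 11 = 21.4
d(Y, Hub-F) = |-2.4−(-6.6)| + |-8.2−(-4.5)| = 4.2 + 3.7 = 7.9
d(Y, Hub-G) = |-2.4−(-6.8)| + |-8.2−0.4| = 4.4 + 8.6 = 13
Minimum is at Hub-F.

Hub-F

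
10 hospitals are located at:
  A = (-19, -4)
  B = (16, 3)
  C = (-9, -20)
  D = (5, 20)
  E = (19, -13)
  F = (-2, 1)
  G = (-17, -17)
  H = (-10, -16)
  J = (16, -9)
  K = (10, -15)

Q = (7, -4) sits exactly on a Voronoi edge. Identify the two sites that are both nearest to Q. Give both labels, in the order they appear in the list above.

F and J

Squared distances from Q to each site:
|QA|² = 676 + 0 = 676
|QB|² = 81 + 49 = 130
|QC|² = 256 + 256 = 512
|QD|² = 4 + 576 = 580
|QE|² = 144 + 81 = 225
|QF|² = 81 + 25 = 106
|QG|² = 576 + 169 = 745
|QH|² = 289 + 144 = 433
|QJ|² = 81 + 25 = 106
|QK|² = 9 + 121 = 130
Q is equidistant from F and J (both at squared distance 106), and every other site is strictly farther — so Q lies on the F–J Voronoi edge.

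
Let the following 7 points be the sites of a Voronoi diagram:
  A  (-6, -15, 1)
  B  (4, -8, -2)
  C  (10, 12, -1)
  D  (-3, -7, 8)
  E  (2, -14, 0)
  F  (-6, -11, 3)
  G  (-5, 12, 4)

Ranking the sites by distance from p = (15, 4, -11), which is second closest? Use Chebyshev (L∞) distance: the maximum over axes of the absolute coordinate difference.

d(p,A) = max(21, 19, 12) = 21
d(p,B) = max(11, 12, 9) = 12
d(p,C) = max(5, 8, 10) = 10
d(p,D) = max(18, 11, 19) = 19
d(p,E) = max(13, 18, 11) = 18
d(p,F) = max(21, 15, 14) = 21
d(p,G) = max(20, 8, 15) = 20
Sorted ascending: C, B, E, … — the second-nearest is B.

B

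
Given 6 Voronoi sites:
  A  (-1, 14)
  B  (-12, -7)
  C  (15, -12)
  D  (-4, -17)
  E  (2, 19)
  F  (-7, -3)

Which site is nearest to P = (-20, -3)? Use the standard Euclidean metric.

Since √ is increasing, it suffices to compare squared distances:
|PA|² = (-20−(-1))² + (-3−14)² = 361 + 289 = 650
|PB|² = (-20−(-12))² + (-3−(-7))² = 64 + 16 = 80
|PC|² = (-20−15)² + (-3−(-12))² = 1225 + 81 = 1306
|PD|² = (-20−(-4))² + (-3−(-17))² = 256 + 196 = 452
|PE|² = (-20−2)² + (-3−19)² = 484 + 484 = 968
|PF|² = (-20−(-7))² + (-3−(-3))² = 169 + 0 = 169
Minimum is at B.

B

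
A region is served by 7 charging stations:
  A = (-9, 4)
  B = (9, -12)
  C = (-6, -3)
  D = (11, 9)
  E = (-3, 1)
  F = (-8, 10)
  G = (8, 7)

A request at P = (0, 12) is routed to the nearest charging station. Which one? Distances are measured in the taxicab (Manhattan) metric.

F

d(P,A) = |0−(-9)| + |12−4| = 9 + 8 = 17
d(P,B) = |0−9| + |12−(-12)| = 9 + 24 = 33
d(P,C) = |0−(-6)| + |12−(-3)| = 6 + 15 = 21
d(P,D) = |0−11| + |12−9| = 11 + 3 = 14
d(P,E) = |0−(-3)| + |12−1| = 3 + 11 = 14
d(P,F) = |0−(-8)| + |12−10| = 8 + 2 = 10
d(P,G) = |0−8| + |12−7| = 8 + 5 = 13
F is nearest.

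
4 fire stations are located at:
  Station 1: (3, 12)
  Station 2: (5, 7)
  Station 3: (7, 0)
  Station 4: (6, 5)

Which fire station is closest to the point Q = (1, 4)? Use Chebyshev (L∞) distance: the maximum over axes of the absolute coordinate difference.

d(Q, Station 1) = max(2, 8) = 8
d(Q, Station 2) = max(4, 3) = 4
d(Q, Station 3) = max(6, 4) = 6
d(Q, Station 4) = max(5, 1) = 5
The smallest is to Station 2, so Q lies in the Voronoi region of Station 2.

Station 2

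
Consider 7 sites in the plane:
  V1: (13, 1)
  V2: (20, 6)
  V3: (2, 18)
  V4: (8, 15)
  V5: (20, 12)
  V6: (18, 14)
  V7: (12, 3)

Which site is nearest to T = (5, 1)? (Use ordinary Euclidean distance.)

Since √ is increasing, it suffices to compare squared distances:
|TV1|² = (5−13)² + (1−1)² = 64 + 0 = 64
|TV2|² = (5−20)² + (1−6)² = 225 + 25 = 250
|TV3|² = (5−2)² + (1−18)² = 9 + 289 = 298
|TV4|² = (5−8)² + (1−15)² = 9 + 196 = 205
|TV5|² = (5−20)² + (1−12)² = 225 + 121 = 346
|TV6|² = (5−18)² + (1−14)² = 169 + 169 = 338
|TV7|² = (5−12)² + (1−3)² = 49 + 4 = 53
Minimum is at V7.

V7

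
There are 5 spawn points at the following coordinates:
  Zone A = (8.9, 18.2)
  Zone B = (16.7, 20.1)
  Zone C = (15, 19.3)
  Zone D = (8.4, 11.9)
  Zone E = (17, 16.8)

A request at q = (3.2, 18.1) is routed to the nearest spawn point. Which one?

Since √ is increasing, it suffices to compare squared distances:
d²(q, Zone A) = 32.49 + 0.01 = 32.5
d²(q, Zone B) = 182.25 + 4 = 186.25
d²(q, Zone C) = 139.24 + 1.44 = 140.68
d²(q, Zone D) = 27.04 + 38.44 = 65.48
d²(q, Zone E) = 190.44 + 1.69 = 192.13
Minimum is at Zone A.

Zone A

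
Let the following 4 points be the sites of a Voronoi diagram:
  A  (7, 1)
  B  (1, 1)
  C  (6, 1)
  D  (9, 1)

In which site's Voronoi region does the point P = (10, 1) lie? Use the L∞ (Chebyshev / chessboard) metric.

D

d(P,A) = max(3, 0) = 3
d(P,B) = max(9, 0) = 9
d(P,C) = max(4, 0) = 4
d(P,D) = max(1, 0) = 1
Minimum is at D.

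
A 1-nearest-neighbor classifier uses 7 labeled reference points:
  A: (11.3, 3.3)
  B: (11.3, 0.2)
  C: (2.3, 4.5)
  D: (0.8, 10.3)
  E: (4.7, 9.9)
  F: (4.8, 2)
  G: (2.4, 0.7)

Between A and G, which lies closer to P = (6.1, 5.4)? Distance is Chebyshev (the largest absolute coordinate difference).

G

d(P,A) = max(5.2, 2.1) = 5.2
d(P,G) = max(3.7, 4.7) = 4.7
5.2 > 4.7, so G is closer.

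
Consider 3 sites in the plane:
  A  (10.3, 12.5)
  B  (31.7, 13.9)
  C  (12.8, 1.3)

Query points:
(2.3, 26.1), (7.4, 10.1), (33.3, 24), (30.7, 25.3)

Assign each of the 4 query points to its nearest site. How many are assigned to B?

(2.3, 26.1) — d² to each: A:248.96, B:1013.2, C:725.29 → nearest is A
(7.4, 10.1) — d² to each: A:14.17, B:604.93, C:106.6 → nearest is A
(33.3, 24) — d² to each: A:661.25, B:104.57, C:935.54 → nearest is B
(30.7, 25.3) — d² to each: A:580, B:130.96, C:896.41 → nearest is B
2 of the 4 points have B as nearest.

2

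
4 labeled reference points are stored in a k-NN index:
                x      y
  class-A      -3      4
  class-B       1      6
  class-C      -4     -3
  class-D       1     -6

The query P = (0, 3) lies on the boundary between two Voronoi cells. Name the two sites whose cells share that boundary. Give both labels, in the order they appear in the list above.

Squared distances from P to each site:
d²(P, class-A) = (0−(-3))² + (3−4)² = 9 + 1 = 10
d²(P, class-B) = (0−1)² + (3−6)² = 1 + 9 = 10
d²(P, class-C) = (0−(-4))² + (3−(-3))² = 16 + 36 = 52
d²(P, class-D) = (0−1)² + (3−(-6))² = 1 + 81 = 82
P is equidistant from class-A and class-B (both at squared distance 10), and every other site is strictly farther — so P lies on the class-A–class-B Voronoi edge.

class-A and class-B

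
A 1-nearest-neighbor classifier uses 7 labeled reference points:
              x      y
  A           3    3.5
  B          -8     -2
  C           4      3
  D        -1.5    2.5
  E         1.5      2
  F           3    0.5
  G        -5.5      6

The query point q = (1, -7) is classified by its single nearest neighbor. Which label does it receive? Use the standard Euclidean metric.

F

Since √ is increasing, it suffices to compare squared distances:
|qA|² = 4 + 110.25 = 114.25
|qB|² = 81 + 25 = 106
|qC|² = 9 + 100 = 109
|qD|² = 6.25 + 90.25 = 96.5
|qE|² = 0.25 + 81 = 81.25
|qF|² = 4 + 56.25 = 60.25
|qG|² = 42.25 + 169 = 211.25
Minimum is at F.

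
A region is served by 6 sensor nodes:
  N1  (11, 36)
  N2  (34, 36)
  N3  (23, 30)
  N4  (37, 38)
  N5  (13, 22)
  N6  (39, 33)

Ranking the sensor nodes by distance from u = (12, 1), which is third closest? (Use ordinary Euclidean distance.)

N1

Squared Euclidean distances:
|uN1|² = (12−11)² + (1−36)² = 1 + 1225 = 1226
|uN2|² = (12−34)² + (1−36)² = 484 + 1225 = 1709
|uN3|² = (12−23)² + (1−30)² = 121 + 841 = 962
|uN4|² = (12−37)² + (1−38)² = 625 + 1369 = 1994
|uN5|² = (12−13)² + (1−22)² = 1 + 441 = 442
|uN6|² = (12−39)² + (1−33)² = 729 + 1024 = 1753
Sorted ascending: N5, N3, N1, N2, … — the third-nearest is N1.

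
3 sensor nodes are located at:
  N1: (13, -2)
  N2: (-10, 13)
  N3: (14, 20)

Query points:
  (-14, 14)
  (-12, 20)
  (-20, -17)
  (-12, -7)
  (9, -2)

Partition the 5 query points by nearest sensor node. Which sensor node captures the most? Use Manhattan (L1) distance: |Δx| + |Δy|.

N2

(-14, 14) — d to each: N1:43, N2:5, N3:34 → nearest is N2
(-12, 20) — d to each: N1:47, N2:9, N3:26 → nearest is N2
(-20, -17) — d to each: N1:48, N2:40, N3:71 → nearest is N2
(-12, -7) — d to each: N1:30, N2:22, N3:53 → nearest is N2
(9, -2) — d to each: N1:4, N2:34, N3:27 → nearest is N1
Tally — N1:1, N2:4. N2 captures the most (4).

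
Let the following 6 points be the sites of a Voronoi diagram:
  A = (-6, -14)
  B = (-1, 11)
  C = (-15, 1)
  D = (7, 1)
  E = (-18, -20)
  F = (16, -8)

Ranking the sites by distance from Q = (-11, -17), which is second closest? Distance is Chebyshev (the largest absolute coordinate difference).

d(Q,A) = max(5, 3) = 5
d(Q,B) = max(10, 28) = 28
d(Q,C) = max(4, 18) = 18
d(Q,D) = max(18, 18) = 18
d(Q,E) = max(7, 3) = 7
d(Q,F) = max(27, 9) = 27
Sorted ascending: A, E, C, … — the second-nearest is E.

E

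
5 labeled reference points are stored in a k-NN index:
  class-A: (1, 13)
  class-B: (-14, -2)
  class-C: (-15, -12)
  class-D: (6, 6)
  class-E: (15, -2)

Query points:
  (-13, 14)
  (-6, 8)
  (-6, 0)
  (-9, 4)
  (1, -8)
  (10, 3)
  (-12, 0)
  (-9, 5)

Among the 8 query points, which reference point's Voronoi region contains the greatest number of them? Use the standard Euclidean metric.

(-13, 14) — d² to each: class-A:197, class-B:257, class-C:680, class-D:425, class-E:1040 → nearest is class-A
(-6, 8) — d² to each: class-A:74, class-B:164, class-C:481, class-D:148, class-E:541 → nearest is class-A
(-6, 0) — d² to each: class-A:218, class-B:68, class-C:225, class-D:180, class-E:445 → nearest is class-B
(-9, 4) — d² to each: class-A:181, class-B:61, class-C:292, class-D:229, class-E:612 → nearest is class-B
(1, -8) — d² to each: class-A:441, class-B:261, class-C:272, class-D:221, class-E:232 → nearest is class-D
(10, 3) — d² to each: class-A:181, class-B:601, class-C:850, class-D:25, class-E:50 → nearest is class-D
(-12, 0) — d² to each: class-A:338, class-B:8, class-C:153, class-D:360, class-E:733 → nearest is class-B
(-9, 5) — d² to each: class-A:164, class-B:74, class-C:325, class-D:226, class-E:625 → nearest is class-B
Tally — class-A:2, class-B:4, class-D:2. class-B captures the most (4).

class-B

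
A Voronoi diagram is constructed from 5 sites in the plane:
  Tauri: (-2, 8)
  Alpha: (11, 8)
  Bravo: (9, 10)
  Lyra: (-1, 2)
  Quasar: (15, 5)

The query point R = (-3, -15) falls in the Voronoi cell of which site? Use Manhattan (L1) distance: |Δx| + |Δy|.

d(R, Tauri) = |-3−(-2)| + |-15−8| = 1 + 23 = 24
d(R, Alpha) = |-3−11| + |-15−8| = 14 + 23 = 37
d(R, Bravo) = |-3−9| + |-15−10| = 12 + 25 = 37
d(R, Lyra) = |-3−(-1)| + |-15−2| = 2 + 17 = 19
d(R, Quasar) = |-3−15| + |-15−5| = 18 + 20 = 38
Minimum is at Lyra.

Lyra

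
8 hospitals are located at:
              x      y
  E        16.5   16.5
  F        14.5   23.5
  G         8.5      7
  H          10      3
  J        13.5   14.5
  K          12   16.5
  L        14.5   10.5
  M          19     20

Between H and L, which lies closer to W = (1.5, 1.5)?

H

Compare squared distances:
|WH|² = (1.5−10)² + (1.5−3)² = 72.25 + 2.25 = 74.5
|WL|² = (1.5−14.5)² + (1.5−10.5)² = 169 + 81 = 250
74.5 < 250, so H is closer.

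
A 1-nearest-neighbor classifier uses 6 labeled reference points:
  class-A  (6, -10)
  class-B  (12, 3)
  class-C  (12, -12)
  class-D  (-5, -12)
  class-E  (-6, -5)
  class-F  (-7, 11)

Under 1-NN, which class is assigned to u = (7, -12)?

class-A

Squared Euclidean distances:
d²(u, class-A) = (7−6)² + (-12−(-10))² = 1 + 4 = 5
d²(u, class-B) = (7−12)² + (-12−3)² = 25 + 225 = 250
d²(u, class-C) = (7−12)² + (-12−(-12))² = 25 + 0 = 25
d²(u, class-D) = (7−(-5))² + (-12−(-12))² = 144 + 0 = 144
d²(u, class-E) = (7−(-6))² + (-12−(-5))² = 169 + 49 = 218
d²(u, class-F) = (7−(-7))² + (-12−11)² = 196 + 529 = 725
Minimum is at class-A.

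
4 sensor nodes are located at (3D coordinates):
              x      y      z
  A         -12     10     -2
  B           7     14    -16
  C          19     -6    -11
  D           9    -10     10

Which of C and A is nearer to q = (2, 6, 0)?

Compare squared distances:
|qC|² = (2−19)² + (6−(-6))² + (0−(-11))² = 289 + 144 + 121 = 554
|qA|² = (2−(-12))² + (6−10)² + (0−(-2))² = 196 + 16 + 4 = 216
554 > 216, so A is closer.

A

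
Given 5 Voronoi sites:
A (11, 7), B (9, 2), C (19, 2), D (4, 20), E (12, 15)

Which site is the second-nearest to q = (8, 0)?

Squared Euclidean distances:
|qA|² = (8−11)² + (0−7)² = 9 + 49 = 58
|qB|² = (8−9)² + (0−2)² = 1 + 4 = 5
|qC|² = (8−19)² + (0−2)² = 121 + 4 = 125
|qD|² = (8−4)² + (0−20)² = 16 + 400 = 416
|qE|² = (8−12)² + (0−15)² = 16 + 225 = 241
Sorted ascending: B, A, C, … — the second-nearest is A.

A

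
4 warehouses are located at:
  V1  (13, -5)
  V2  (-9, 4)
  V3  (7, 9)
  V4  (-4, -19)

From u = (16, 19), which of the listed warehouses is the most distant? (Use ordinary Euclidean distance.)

Since √ is increasing, it suffices to compare squared distances:
|uV1|² = (16−13)² + (19−(-5))² = 9 + 576 = 585
|uV2|² = (16−(-9))² + (19−4)² = 625 + 225 = 850
|uV3|² = (16−7)² + (19−9)² = 81 + 100 = 181
|uV4|² = (16−(-4))² + (19−(-19))² = 400 + 1444 = 1844
The largest is to V4.

V4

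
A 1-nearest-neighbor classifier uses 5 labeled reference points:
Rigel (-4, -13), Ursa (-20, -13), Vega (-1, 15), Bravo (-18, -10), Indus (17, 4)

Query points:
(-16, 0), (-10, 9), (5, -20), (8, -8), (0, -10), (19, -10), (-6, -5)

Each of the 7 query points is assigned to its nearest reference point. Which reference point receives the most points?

Rigel

(-16, 0) — d² to each: Rigel:313, Ursa:185, Vega:450, Bravo:104, Indus:1105 → nearest is Bravo
(-10, 9) — d² to each: Rigel:520, Ursa:584, Vega:117, Bravo:425, Indus:754 → nearest is Vega
(5, -20) — d² to each: Rigel:130, Ursa:674, Vega:1261, Bravo:629, Indus:720 → nearest is Rigel
(8, -8) — d² to each: Rigel:169, Ursa:809, Vega:610, Bravo:680, Indus:225 → nearest is Rigel
(0, -10) — d² to each: Rigel:25, Ursa:409, Vega:626, Bravo:324, Indus:485 → nearest is Rigel
(19, -10) — d² to each: Rigel:538, Ursa:1530, Vega:1025, Bravo:1369, Indus:200 → nearest is Indus
(-6, -5) — d² to each: Rigel:68, Ursa:260, Vega:425, Bravo:169, Indus:610 → nearest is Rigel
Tally — Rigel:4, Vega:1, Bravo:1, Indus:1. Rigel captures the most (4).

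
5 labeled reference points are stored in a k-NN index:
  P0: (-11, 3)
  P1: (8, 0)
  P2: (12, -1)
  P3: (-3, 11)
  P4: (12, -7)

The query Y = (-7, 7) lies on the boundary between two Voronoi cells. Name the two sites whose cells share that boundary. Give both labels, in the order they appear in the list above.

Squared distances from Y to each site:
|YP0|² = 16 + 16 = 32
|YP1|² = 225 + 49 = 274
|YP2|² = 361 + 64 = 425
|YP3|² = 16 + 16 = 32
|YP4|² = 361 + 196 = 557
Y is equidistant from P0 and P3 (both at squared distance 32), and every other site is strictly farther — so Y lies on the P0–P3 Voronoi edge.

P0 and P3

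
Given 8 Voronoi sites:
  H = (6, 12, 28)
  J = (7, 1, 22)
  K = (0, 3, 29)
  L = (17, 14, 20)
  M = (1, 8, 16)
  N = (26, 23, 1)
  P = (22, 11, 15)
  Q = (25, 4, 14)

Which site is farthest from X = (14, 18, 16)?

Since √ is increasing, it suffices to compare squared distances:
|XH|² = 64 + 36 + 144 = 244
|XJ|² = 49 + 289 + 36 = 374
|XK|² = 196 + 225 + 169 = 590
|XL|² = 9 + 16 + 16 = 41
|XM|² = 169 + 100 + 0 = 269
|XN|² = 144 + 25 + 225 = 394
|XP|² = 64 + 49 + 1 = 114
|XQ|² = 121 + 196 + 4 = 321
The largest is to K.

K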